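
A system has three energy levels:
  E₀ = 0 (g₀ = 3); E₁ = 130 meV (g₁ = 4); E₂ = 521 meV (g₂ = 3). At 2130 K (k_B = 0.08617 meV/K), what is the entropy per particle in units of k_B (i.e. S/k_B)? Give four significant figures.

k_BT = 0.08617 × 2130 K = 183.542 meV.
Eᵢ/kT = 0, 0.708285, 2.83859.
Z = Σ gᵢe^(−Eᵢ/kT) = 3·e^(−0) + 4·e^(−0.708285) + 3·e^(−2.83859) = 3.00000 + 1.96995 + 0.175524 = 5.14547.
⟨E⟩ = Σ EᵢPᵢ = 67.5432 meV.
S/k_B = ln Z + ⟨E⟩/kT = ln(5.14547) + 67.5432/183.542 = 1.63812 + 0.367999 = 2.006.

2.006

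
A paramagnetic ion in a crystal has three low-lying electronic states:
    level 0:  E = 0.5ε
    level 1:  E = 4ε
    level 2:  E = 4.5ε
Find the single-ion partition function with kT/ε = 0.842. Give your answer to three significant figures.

Eᵢ/kT = 0.59382, 4.7506, 5.3444.
Z = Σ e^(−Eᵢ/kT) = e^(−0.59382) + e^(−4.7506) + e^(−5.3444) = 0.55221 + 0.0086465 + 0.0047748 = 0.56563.

Z = 0.566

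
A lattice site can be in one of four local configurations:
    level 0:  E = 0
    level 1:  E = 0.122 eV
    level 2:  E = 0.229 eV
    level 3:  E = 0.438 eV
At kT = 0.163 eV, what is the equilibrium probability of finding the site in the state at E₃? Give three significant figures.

Eᵢ/kT = 0, 0.74847, 1.4049, 2.6871.
Z = Σ e^(−Eᵢ/kT) = e^(−0) + e^(−0.74847) + e^(−1.4049) + e^(−2.6871) = 1.0000 + 0.47309 + 0.24539 + 0.068078 = 1.7866.
P₃ = e^(−E₃/kT) / Z = 0.068078/1.7866 = 0.0381.

0.0381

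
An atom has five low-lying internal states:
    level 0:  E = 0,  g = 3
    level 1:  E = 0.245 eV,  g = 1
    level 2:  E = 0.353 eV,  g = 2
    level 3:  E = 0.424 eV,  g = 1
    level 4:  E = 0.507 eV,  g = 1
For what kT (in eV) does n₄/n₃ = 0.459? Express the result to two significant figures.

n₄/n₃ = (g₄/g₃) exp[−(E₄−E₃)/kT] = 0.459.
⇒ (E₄−E₃)/kT = ln((1/1)/0.459) = ln(2.179) = 0.7789.
kT = 0.083 eV / 0.7789 = 0.11 eV.

0.11 eV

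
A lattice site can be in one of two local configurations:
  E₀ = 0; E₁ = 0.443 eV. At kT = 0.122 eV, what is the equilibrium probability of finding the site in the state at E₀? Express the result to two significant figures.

0.97

Eᵢ/kT = 0, 3.631.
Z = Σ e^(−Eᵢ/kT) = e^(−0) + e^(−3.631) = 1.000 + 0.02649 = 1.026.
P₀ = e^(−E₀/kT) / Z = 1.000/1.026 = 0.97.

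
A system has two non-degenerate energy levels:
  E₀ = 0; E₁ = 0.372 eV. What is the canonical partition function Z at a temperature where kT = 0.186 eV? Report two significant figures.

Z = 1.1

Eᵢ/kT = 0, 2.000.
Z = Σ e^(−Eᵢ/kT) = e^(−0) + e^(−2.000) = 1.000 + 0.1353 = 1.135.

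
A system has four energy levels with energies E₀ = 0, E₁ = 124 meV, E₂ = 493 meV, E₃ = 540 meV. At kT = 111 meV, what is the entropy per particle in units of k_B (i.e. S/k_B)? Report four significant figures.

Eᵢ/kT = 0, 1.11712, 4.44144, 4.86486.
Z = Σ e^(−Eᵢ/kT) = e^(−0) + e^(−1.11712) + e^(−4.44144) + e^(−4.86486) = 1.00000 + 0.327221 + 0.0117790 + 0.00771291 = 1.34671.
⟨E⟩ = Σ EᵢPᵢ = 37.5340 meV.
S/k_B = ln Z + ⟨E⟩/kT = ln(1.34671) + 37.5340/111 = 0.297665 + 0.338144 = 0.6358.

0.6358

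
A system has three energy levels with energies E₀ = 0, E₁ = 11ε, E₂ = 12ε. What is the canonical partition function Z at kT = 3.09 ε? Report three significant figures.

Z = 1.05

Eᵢ/kT = 0, 3.5599, 3.8835.
Z = Σ e^(−Eᵢ/kT) = e^(−0) + e^(−3.5599) + e^(−3.8835) = 1.0000 + 0.028442 + 0.020579 = 1.0490.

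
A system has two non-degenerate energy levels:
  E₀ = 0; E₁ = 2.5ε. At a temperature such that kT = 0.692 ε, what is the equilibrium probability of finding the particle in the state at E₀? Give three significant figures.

0.974

Eᵢ/kT = 0, 3.6127.
Z = Σ e^(−Eᵢ/kT) = e^(−0) + e^(−3.6127) = 1.0000 + 0.026979 = 1.0270.
P₀ = e^(−E₀/kT) / Z = 1.0000/1.0270 = 0.974.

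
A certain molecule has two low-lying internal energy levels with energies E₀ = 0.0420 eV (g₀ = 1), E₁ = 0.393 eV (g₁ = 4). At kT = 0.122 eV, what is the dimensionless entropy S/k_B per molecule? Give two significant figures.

0.73

Eᵢ/kT = 0.3443, 3.221.
Z = Σ gᵢe^(−Eᵢ/kT) = 1·e^(−0.3443) + 4·e^(−3.221) = 0.7087 + 0.1597 = 0.8684.
⟨E⟩ = Σ EᵢPᵢ = 0.1065 eV.
S/k_B = ln Z + ⟨E⟩/kT = ln(0.8684) + 0.1065/0.122 = -0.1411 + 0.8730 = 0.73.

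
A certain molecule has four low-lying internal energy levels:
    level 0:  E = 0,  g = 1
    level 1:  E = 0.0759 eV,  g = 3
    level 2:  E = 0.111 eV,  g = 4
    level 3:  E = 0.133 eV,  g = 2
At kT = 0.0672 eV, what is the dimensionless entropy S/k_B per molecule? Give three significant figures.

2.07

Eᵢ/kT = 0, 1.1295, 1.6518, 1.9792.
Z = Σ gᵢe^(−Eᵢ/kT) = 1·e^(−0) + 3·e^(−1.1295) + 4·e^(−1.6518) + 2·e^(−1.9792) = 1.0000 + 0.96958 + 0.76682 + 0.27636 = 3.0128.
⟨E⟩ = Σ EᵢPᵢ = 0.064878 eV.
S/k_B = ln Z + ⟨E⟩/kT = ln(3.0128) + 0.064878/0.0672 = 1.1029 + 0.96545 = 2.07.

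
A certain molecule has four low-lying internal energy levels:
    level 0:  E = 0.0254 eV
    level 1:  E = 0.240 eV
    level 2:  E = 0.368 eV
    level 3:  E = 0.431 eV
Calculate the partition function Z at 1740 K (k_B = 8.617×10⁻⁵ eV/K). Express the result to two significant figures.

Z = 1.2

k_BT = 8.617×10⁻⁵ × 1740 K = 0.1499 eV.
Eᵢ/kT = 0.1694, 1.601, 2.455, 2.875.
Z = Σ e^(−Eᵢ/kT) = e^(−0.1694) + e^(−1.601) + e^(−2.455) + e^(−2.875) = 0.8442 + 0.2017 + 0.08586 + 0.05642 = 1.188.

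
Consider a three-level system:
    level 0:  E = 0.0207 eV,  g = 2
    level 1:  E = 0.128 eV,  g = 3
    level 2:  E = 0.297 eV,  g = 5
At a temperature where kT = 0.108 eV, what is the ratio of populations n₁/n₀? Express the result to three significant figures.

0.555

n₁/n₀ = (g₁/g₀) exp[−(E₁−E₀)/kT] = (3/2) × exp(−(0.1073 eV)/(0.108 eV)) = (3/2) × exp(-0.99352) = 0.555.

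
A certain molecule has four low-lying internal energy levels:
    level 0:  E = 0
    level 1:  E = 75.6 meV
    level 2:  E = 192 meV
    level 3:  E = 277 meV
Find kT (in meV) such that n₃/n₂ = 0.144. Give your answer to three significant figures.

43.9 meV

n₃/n₂ = exp[−(E₃−E₂)/kT] = 0.144.
⇒ (E₃−E₂)/kT = ln(1/0.144) = ln(6.9444) = 1.9379.
kT = 85 meV / 1.9379 = 43.9 meV.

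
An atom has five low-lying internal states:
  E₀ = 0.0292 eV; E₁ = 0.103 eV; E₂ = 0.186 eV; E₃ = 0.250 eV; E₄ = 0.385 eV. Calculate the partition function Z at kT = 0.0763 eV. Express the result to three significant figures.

Eᵢ/kT = 0.38270, 1.3499, 2.4377, 3.2765, 5.0459.
Z = Σ e^(−Eᵢ/kT) = e^(−0.38270) + e^(−1.3499) + e^(−2.4377) + e^(−3.2765) + e^(−5.0459) = 0.68202 + 0.25927 + 0.087362 + 0.037760 + 0.0064357 = 1.0728.

Z = 1.07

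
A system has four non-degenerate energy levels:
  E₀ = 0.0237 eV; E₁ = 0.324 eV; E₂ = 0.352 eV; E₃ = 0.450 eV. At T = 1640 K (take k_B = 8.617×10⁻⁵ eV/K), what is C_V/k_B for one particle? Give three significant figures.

k_BT = 8.617×10⁻⁵ × 1640 K = 0.14132 eV.
Eᵢ/kT = 0.16770, 2.2927, 2.4908, 3.1843.
Z = Σ e^(−Eᵢ/kT) = e^(−0.16770) + e^(−2.2927) + e^(−2.4908) + e^(−3.1843) = 0.84561 + 0.10099 + 0.082844 + 0.041407 = 1.0709.
⟨E⟩ = 0.093899 eV, ⟨E²⟩ = 0.027758 eV².
C_V/k_B = (⟨E²⟩ − ⟨E⟩²)/(kT)² = (0.027758 − 0.0088170)/0.019971 = 0.948.

0.948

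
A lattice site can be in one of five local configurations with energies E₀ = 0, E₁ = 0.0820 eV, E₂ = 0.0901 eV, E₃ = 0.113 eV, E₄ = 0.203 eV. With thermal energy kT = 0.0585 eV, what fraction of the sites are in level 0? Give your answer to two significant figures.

Eᵢ/kT = 0, 1.402, 1.540, 1.932, 3.470.
Z = Σ e^(−Eᵢ/kT) = e^(−0) + e^(−1.402) + e^(−1.540) + e^(−1.932) + e^(−3.470) = 1.000 + 0.2461 + 0.2144 + 0.1449 + 0.03112 = 1.637.
P₀ = e^(−E₀/kT) / Z = 1.000/1.637 = 0.61.

0.61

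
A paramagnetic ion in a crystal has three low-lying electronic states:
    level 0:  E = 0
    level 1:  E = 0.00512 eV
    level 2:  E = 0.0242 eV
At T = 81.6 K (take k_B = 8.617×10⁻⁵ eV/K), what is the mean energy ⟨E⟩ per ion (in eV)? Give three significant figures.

k_BT = 8.617×10⁻⁵ × 81.6 K = 0.0070315 eV.
Eᵢ/kT = 0, 0.72815, 3.4417.
Z = Σ e^(−Eᵢ/kT) = e^(−0) + e^(−0.72815) + e^(−3.4417) = 1.0000 + 0.48280 + 0.032010 = 1.5148.
⟨E⟩ = Σ Eᵢ e^(−Eᵢ/kT) / Z = (0·1.0000 + 0.00512·0.48280 + 0.0242·0.032010) / 1.5148 = 0.00214 eV.

0.00214 eV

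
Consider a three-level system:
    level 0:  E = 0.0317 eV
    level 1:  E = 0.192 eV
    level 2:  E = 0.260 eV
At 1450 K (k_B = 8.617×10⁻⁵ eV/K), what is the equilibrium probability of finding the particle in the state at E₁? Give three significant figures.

k_BT = 8.617×10⁻⁵ × 1450 K = 0.12495 eV.
Eᵢ/kT = 0.25370, 1.5366, 2.0808.
Z = Σ e^(−Eᵢ/kT) = e^(−0.25370) + e^(−1.5366) + e^(−2.0808) = 0.77592 + 0.21511 + 0.12483 = 1.1159.
P₁ = e^(−E₁/kT) / Z = 0.21511/1.1159 = 0.193.

0.193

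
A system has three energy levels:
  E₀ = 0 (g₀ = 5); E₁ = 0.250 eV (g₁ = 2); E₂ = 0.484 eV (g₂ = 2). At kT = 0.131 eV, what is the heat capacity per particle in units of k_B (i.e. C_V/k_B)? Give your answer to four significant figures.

0.3093

Eᵢ/kT = 0, 1.90840, 3.69466.
Z = Σ gᵢe^(−Eᵢ/kT) = 5·e^(−0) + 2·e^(−1.90840) + 2·e^(−3.69466) = 5.00000 + 0.296635 + 0.0497118 = 5.34635.
⟨E⟩ = 0.0183713 eV, ⟨E²⟩ = 0.00564590 eV².
C_V/k_B = (⟨E²⟩ − ⟨E⟩²)/(kT)² = (0.00564590 − 0.000337505)/0.0171610 = 0.3093.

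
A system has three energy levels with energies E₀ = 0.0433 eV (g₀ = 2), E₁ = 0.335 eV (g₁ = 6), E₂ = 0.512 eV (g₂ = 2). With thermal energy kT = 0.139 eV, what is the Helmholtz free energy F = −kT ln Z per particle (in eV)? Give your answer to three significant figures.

Eᵢ/kT = 0.31151, 2.4101, 3.6835.
Z = Σ gᵢe^(−Eᵢ/kT) = 2·e^(−0.31151) + 6·e^(−2.4101) + 2·e^(−3.6835) = 1.4647 + 0.53884 + 0.050270 = 2.0538.
F = −kT ln Z = −0.139 × ln(2.0538) = −0.139 × 0.71969 = -0.100 eV.

-0.100 eV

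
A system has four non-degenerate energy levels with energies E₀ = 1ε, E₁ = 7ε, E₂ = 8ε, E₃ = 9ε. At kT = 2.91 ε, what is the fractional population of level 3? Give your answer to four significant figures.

0.04993

Eᵢ/kT = 0.343643, 2.40550, 2.74914, 3.09278.
Z = Σ e^(−Eᵢ/kT) = e^(−0.343643) + e^(−2.40550) + e^(−2.74914) + e^(−3.09278) = 0.709182 + 0.0902204 + 0.0639829 + 0.0453756 = 0.908761.
P₃ = e^(−E₃/kT) / Z = 0.0453756/0.908761 = 0.04993.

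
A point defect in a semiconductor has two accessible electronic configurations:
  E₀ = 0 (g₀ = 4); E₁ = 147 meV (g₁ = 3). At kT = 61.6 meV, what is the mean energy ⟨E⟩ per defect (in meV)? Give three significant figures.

Eᵢ/kT = 0, 2.3864.
Z = Σ gᵢe^(−Eᵢ/kT) = 4·e^(−0) + 3·e^(−2.3864) = 4.0000 + 0.27588 = 4.2759.
⟨E⟩ = Σ Eᵢ gᵢe^(−Eᵢ/kT) / Z = (0·4.0000 + 147·0.27588) / 4.2759 = 9.48 meV.

9.48 meV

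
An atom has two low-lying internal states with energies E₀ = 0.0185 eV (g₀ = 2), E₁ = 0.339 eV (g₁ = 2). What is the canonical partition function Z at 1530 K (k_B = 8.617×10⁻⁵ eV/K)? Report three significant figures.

k_BT = 8.617×10⁻⁵ × 1530 K = 0.13184 eV.
Eᵢ/kT = 0.14032, 2.5713.
Z = Σ gᵢe^(−Eᵢ/kT) = 2·e^(−0.14032) + 2·e^(−2.5713) = 1.7382 + 0.15287 = 1.8911.

Z = 1.89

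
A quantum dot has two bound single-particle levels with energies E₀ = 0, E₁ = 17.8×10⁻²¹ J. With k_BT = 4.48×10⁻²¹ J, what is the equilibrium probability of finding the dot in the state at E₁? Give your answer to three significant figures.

Eᵢ/kT = 0, 3.9732.
Z = Σ e^(−Eᵢ/kT) = e^(−0) + e^(−3.9732) = 1.0000 + 0.018813 = 1.0188.
P₁ = e^(−E₁/kT) / Z = 0.018813/1.0188 = 0.0185.

0.0185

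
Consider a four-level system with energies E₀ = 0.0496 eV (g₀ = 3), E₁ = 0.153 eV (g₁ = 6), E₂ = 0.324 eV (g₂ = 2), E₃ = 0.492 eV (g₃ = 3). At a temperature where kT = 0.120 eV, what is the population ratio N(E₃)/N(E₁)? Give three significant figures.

n₃/n₁ = (g₃/g₁) exp[−(E₃−E₁)/kT] = (3/6) × exp(−(0.339 eV)/(0.120 eV)) = (3/6) × exp(-2.8250) = 0.0297.

0.0297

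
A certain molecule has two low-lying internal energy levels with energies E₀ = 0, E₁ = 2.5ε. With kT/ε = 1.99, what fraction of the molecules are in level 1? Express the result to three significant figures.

0.222

Eᵢ/kT = 0, 1.2563.
Z = Σ e^(−Eᵢ/kT) = e^(−0) + e^(−1.2563) = 1.0000 + 0.28471 = 1.2847.
P₁ = e^(−E₁/kT) / Z = 0.28471/1.2847 = 0.222.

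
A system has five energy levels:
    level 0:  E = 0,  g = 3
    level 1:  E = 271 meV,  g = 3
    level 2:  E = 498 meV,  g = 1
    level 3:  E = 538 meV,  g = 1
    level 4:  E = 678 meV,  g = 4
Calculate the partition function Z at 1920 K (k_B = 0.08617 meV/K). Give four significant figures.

k_BT = 0.08617 × 1920 K = 165.446 meV.
Eᵢ/kT = 0, 1.63800, 3.01005, 3.25182, 4.09801.
Z = Σ gᵢe^(−Eᵢ/kT) = 3·e^(−0) + 3·e^(−1.63800) + 1·e^(−3.01005) + 1·e^(−3.25182) + 4·e^(−4.09801) = 3.00000 + 0.583105 + 0.0492892 + 0.0387037 + 0.0664228 = 3.73752.

Z = 3.738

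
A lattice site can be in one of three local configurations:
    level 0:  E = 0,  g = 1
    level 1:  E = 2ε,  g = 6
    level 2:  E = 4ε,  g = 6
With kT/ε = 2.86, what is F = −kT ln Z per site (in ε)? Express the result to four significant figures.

-4.856 ε

Eᵢ/kT = 0, 0.699301, 1.39860.
Z = Σ gᵢe^(−Eᵢ/kT) = 1·e^(−0) + 6·e^(−0.699301) + 6·e^(−1.39860) = 1.00000 + 2.98160 + 1.48165 = 5.46325.
F = −kT ln Z = −2.86 × ln(5.46325) = −2.86 × 1.69804 = -4.856 ε.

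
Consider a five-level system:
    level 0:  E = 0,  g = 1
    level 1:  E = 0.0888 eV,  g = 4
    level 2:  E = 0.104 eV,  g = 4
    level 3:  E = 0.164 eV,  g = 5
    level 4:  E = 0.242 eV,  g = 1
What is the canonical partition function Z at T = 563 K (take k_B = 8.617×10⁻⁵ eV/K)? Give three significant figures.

Z = 2.29

k_BT = 8.617×10⁻⁵ × 563 K = 0.048514 eV.
Eᵢ/kT = 0, 1.8304, 2.1437, 3.3805, 4.9883.
Z = Σ gᵢe^(−Eᵢ/kT) = 1·e^(−0) + 4·e^(−1.8304) + 4·e^(−2.1437) + 5·e^(−3.3805) + 1·e^(−4.9883) = 1.0000 + 0.64140 + 0.46888 + 0.17015 + 0.0068172 = 2.2872.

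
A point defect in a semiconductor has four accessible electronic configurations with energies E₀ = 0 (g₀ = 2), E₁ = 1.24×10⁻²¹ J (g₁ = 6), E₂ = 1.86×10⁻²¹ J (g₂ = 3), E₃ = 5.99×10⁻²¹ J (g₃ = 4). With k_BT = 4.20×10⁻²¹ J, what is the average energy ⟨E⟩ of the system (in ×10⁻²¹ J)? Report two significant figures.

1.6 ×10⁻²¹ J

Eᵢ/kT = 0, 0.2952, 0.4429, 1.426.
Z = Σ gᵢe^(−Eᵢ/kT) = 2·e^(−0) + 6·e^(−0.2952) + 3·e^(−0.4429) + 4·e^(−1.426) = 2.000 + 4.466 + 1.927 + 0.9611 = 9.354.
⟨E⟩ = Σ Eᵢ gᵢe^(−Eᵢ/kT) / Z = (0·2.000 + 1.24·4.466 + 1.86·1.927 + 5.99·0.9611) / 9.354 = 1.6 ×10⁻²¹ J.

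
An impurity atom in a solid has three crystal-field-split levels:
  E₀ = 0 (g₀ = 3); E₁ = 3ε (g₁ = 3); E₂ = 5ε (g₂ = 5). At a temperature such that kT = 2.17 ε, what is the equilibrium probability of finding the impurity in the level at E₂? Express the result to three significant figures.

0.117

Eᵢ/kT = 0, 1.3825, 2.3041.
Z = Σ gᵢe^(−Eᵢ/kT) = 3·e^(−0) + 3·e^(−1.3825) + 5·e^(−2.3041) = 3.0000 + 0.75285 + 0.49924 = 4.2521.
P₂ = g₂ e^(−E₂/kT) / Z = 0.49924/4.2521 = 0.117.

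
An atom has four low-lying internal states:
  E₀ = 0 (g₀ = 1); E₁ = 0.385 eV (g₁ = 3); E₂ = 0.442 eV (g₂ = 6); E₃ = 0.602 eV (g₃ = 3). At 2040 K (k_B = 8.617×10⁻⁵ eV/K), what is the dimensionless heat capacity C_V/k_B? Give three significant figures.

1.61

k_BT = 8.617×10⁻⁵ × 2040 K = 0.17579 eV.
Eᵢ/kT = 0, 2.1901, 2.5144, 3.4245.
Z = Σ gᵢe^(−Eᵢ/kT) = 1·e^(−0) + 3·e^(−2.1901) + 6·e^(−2.5144) + 3·e^(−3.4245) = 1.0000 + 0.33572 + 0.48547 + 0.097697 = 1.9189.
⟨E⟩ = 0.20983 eV, ⟨E²⟩ = 0.093810 eV².
C_V/k_B = (⟨E²⟩ − ⟨E⟩²)/(kT)² = (0.093810 − 0.044029)/0.030902 = 1.61.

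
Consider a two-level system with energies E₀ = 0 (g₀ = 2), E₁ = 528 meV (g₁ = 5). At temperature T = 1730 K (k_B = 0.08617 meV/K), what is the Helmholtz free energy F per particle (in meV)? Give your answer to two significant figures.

-110 meV

k_BT = 0.08617 × 1730 K = 149.1 meV.
Eᵢ/kT = 0, 3.541.
Z = Σ gᵢe^(−Eᵢ/kT) = 2·e^(−0) + 5·e^(−3.541) = 2.000 + 0.1449 = 2.145.
F = −kT ln Z = −149.1 × ln(2.145) = −149.1 × 0.7631 = -110 meV.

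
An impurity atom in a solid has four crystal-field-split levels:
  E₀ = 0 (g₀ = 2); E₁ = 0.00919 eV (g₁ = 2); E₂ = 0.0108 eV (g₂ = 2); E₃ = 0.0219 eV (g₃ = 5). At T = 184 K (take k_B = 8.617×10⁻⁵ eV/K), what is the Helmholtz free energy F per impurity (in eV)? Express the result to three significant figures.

k_BT = 8.617×10⁻⁵ × 184 K = 0.015855 eV.
Eᵢ/kT = 0, 0.57963, 0.68117, 1.3813.
Z = Σ gᵢe^(−Eᵢ/kT) = 2·e^(−0) + 2·e^(−0.57963) + 2·e^(−0.68117) + 5·e^(−1.3813) = 2.0000 + 1.1202 + 1.0120 + 1.2563 = 5.3885.
F = −kT ln Z = −0.015855 × ln(5.3885) = −0.015855 × 1.6843 = -0.0267 eV.

-0.0267 eV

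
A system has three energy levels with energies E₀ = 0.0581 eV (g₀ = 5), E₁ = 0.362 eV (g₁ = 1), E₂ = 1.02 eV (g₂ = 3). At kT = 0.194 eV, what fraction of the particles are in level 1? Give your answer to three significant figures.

0.0399

Eᵢ/kT = 0.29948, 1.8660, 5.2577.
Z = Σ gᵢe^(−Eᵢ/kT) = 5·e^(−0.29948) + 1·e^(−1.8660) + 3·e^(−5.2577) = 3.7060 + 0.15474 + 0.015622 = 3.8764.
P₁ = g₁ e^(−E₁/kT) / Z = 0.15474/3.8764 = 0.0399.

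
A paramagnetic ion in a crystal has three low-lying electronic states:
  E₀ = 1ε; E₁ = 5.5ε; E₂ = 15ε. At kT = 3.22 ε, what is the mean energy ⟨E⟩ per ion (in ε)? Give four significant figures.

2.026 ε

Eᵢ/kT = 0.310559, 1.70807, 4.65839.
Z = Σ e^(−Eᵢ/kT) = e^(−0.310559) + e^(−1.70807) + e^(−4.65839) = 0.733037 + 0.181215 + 0.00948172 = 0.923734.
⟨E⟩ = Σ Eᵢ e^(−Eᵢ/kT) / Z = (1·0.733037 + 5.5·0.181215 + 15·0.00948172) / 0.923734 = 2.026 ε.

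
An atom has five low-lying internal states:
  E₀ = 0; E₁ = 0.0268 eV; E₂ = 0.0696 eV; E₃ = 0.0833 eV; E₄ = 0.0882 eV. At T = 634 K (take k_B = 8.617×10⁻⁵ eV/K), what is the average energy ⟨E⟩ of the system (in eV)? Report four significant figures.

k_BT = 8.617×10⁻⁵ × 634 K = 0.0546318 eV.
Eᵢ/kT = 0, 0.490557, 1.27398, 1.52475, 1.61444.
Z = Σ e^(−Eᵢ/kT) = e^(−0) + e^(−0.490557) + e^(−1.27398) + e^(−1.52475) + e^(−1.61444) = 1.00000 + 0.612285 + 0.279716 + 0.217675 + 0.199002 = 2.30868.
⟨E⟩ = Σ Eᵢ e^(−Eᵢ/kT) / Z = (0·1.00000 + 0.0268·0.612285 + 0.0696·0.279716 + 0.0833·0.217675 + 0.0882·0.199002) / 2.30868 = 0.03100 eV.

0.03100 eV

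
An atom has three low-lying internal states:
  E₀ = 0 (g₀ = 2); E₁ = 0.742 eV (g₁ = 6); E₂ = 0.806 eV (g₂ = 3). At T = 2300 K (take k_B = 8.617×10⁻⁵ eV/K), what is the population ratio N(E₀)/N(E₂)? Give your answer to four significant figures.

k_BT = 8.617×10⁻⁵ × 2300 K = 0.198191 eV.
n₀/n₂ = (g₀/g₂) exp[−(E₀−E₂)/kT] = (2/3) × exp(−(-0.806 eV)/(0.198191 eV)) = (2/3) × exp(4.06678) = 38.91.

38.91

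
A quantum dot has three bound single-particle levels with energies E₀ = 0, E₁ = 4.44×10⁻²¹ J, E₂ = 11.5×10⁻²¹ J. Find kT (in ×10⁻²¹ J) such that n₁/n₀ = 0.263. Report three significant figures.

n₁/n₀ = exp[−(E₁−E₀)/kT] = 0.263.
⇒ (E₁−E₀)/kT = ln(1/0.263) = ln(3.8023) = 1.3356.
kT = 4.44 ×10⁻²¹ J / 1.3356 = 3.32 ×10⁻²¹ J.

3.32 ×10⁻²¹ J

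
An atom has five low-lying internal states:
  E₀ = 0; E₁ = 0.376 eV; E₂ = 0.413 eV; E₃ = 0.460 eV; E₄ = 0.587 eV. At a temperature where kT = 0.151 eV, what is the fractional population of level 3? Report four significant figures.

Eᵢ/kT = 0, 2.49007, 2.73510, 3.04636, 3.88742.
Z = Σ e^(−Eᵢ/kT) = e^(−0) + e^(−2.49007) + e^(−2.73510) + e^(−3.04636) + e^(−3.88742) = 1.00000 + 0.0829042 + 0.0648875 + 0.0475316 + 0.0204982 = 1.21582.
P₃ = e^(−E₃/kT) / Z = 0.0475316/1.21582 = 0.03909.

0.03909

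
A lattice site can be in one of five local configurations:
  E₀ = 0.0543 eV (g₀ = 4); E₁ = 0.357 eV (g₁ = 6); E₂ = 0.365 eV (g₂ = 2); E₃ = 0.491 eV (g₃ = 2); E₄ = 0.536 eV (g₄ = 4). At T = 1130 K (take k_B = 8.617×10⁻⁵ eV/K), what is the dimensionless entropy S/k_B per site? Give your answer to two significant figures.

1.8

k_BT = 8.617×10⁻⁵ × 1130 K = 0.09737 eV.
Eᵢ/kT = 0.5577, 3.666, 3.749, 5.043, 5.505.
Z = Σ gᵢe^(−Eᵢ/kT) = 4·e^(−0.5577) + 6·e^(−3.666) + 2·e^(−3.749) + 2·e^(−5.043) + 4·e^(−5.505) = 2.290 + 0.1535 + 0.04708 + 0.01291 + 0.01627 = 2.520.
⟨E⟩ = Σ EᵢPᵢ = 0.08389 eV.
S/k_B = ln Z + ⟨E⟩/kT = ln(2.520) + 0.08389/0.09737 = 0.9243 + 0.8616 = 1.8.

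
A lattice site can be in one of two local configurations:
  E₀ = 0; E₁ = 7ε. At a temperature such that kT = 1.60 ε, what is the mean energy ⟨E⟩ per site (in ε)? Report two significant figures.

0.087 ε

Eᵢ/kT = 0, 4.375.
Z = Σ e^(−Eᵢ/kT) = e^(−0) + e^(−4.375) = 1.000 + 0.01259 = 1.013.
⟨E⟩ = Σ Eᵢ e^(−Eᵢ/kT) / Z = (0·1.000 + 7·0.01259) / 1.013 = 0.087 ε.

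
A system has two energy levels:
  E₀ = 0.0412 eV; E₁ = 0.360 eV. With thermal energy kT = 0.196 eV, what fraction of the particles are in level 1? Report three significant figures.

Eᵢ/kT = 0.21020, 1.8367.
Z = Σ e^(−Eᵢ/kT) = e^(−0.21020) + e^(−1.8367) = 0.81042 + 0.15934 = 0.96976.
P₁ = e^(−E₁/kT) / Z = 0.15934/0.96976 = 0.164.

0.164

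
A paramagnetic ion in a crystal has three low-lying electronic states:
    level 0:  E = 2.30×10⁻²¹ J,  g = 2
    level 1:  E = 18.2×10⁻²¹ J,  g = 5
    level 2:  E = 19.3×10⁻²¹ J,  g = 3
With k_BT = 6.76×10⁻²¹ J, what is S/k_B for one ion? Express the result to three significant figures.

1.64

Eᵢ/kT = 0.34024, 2.6923, 2.8550.
Z = Σ gᵢe^(−Eᵢ/kT) = 2·e^(−0.34024) + 5·e^(−2.6923) + 3·e^(−2.8550) = 1.4232 + 0.33862 + 0.17267 = 1.9345.
⟨E⟩ = Σ EᵢPᵢ = 6.6006 ×10⁻²¹ J.
S/k_B = ln Z + ⟨E⟩/kT = ln(1.9345) + 6.6006/6.76 = 0.65985 + 0.97642 = 1.64.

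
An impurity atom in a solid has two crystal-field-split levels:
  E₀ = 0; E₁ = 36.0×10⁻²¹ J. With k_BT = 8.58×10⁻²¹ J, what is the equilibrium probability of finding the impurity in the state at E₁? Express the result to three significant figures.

Eᵢ/kT = 0, 4.1958.
Z = Σ e^(−Eᵢ/kT) = e^(−0) + e^(−4.1958) = 1.0000 + 0.015059 = 1.0151.
P₁ = e^(−E₁/kT) / Z = 0.015059/1.0151 = 0.0148.

0.0148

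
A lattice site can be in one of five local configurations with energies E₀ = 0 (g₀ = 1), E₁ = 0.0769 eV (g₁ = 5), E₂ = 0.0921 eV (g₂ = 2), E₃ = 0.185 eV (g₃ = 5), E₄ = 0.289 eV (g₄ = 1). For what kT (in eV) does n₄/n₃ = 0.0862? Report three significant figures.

0.124 eV

n₄/n₃ = (g₄/g₃) exp[−(E₄−E₃)/kT] = 0.0862.
⇒ (E₄−E₃)/kT = ln((1/5)/0.0862) = ln(2.3202) = 0.84165.
kT = 0.104 eV / 0.84165 = 0.124 eV.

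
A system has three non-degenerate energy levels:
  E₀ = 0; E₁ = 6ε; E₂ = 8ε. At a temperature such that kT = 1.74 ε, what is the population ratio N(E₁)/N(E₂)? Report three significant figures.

3.16

n₁/n₂ = exp[−(E₁−E₂)/kT] = exp(−(-2ε)/(1.74ε)) = exp(1.1494) = 3.16.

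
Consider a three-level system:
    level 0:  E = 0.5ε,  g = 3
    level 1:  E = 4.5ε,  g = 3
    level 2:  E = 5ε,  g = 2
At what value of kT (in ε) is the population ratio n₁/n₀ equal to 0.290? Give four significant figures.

n₁/n₀ = (g₁/g₀) exp[−(E₁−E₀)/kT] = 0.290.
⇒ (E₁−E₀)/kT = ln((3/3)/0.290) = ln(3.44828) = 1.23788.
kT = 4.0ε / 1.23788 = 3.231 ε.

3.231 ε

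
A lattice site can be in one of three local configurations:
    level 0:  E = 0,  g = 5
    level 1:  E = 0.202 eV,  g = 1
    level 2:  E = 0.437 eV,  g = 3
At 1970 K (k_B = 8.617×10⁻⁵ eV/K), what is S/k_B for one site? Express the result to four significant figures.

1.883

k_BT = 8.617×10⁻⁵ × 1970 K = 0.169755 eV.
Eᵢ/kT = 0, 1.18995, 2.57430.
Z = Σ gᵢe^(−Eᵢ/kT) = 5·e^(−0) + 1·e^(−1.18995) + 3·e^(−2.57430) = 5.00000 + 0.304236 + 0.228621 = 5.53286.
⟨E⟩ = Σ EᵢPᵢ = 0.0291645 eV.
S/k_B = ln Z + ⟨E⟩/kT = ln(5.53286) + 0.0291645/0.169755 = 1.71070 + 0.171803 = 1.883.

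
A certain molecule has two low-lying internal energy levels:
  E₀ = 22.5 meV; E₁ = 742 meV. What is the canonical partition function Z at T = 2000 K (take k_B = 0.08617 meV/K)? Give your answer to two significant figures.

k_BT = 0.08617 × 2000 K = 172.3 meV.
Eᵢ/kT = 0.1306, 4.306.
Z = Σ e^(−Eᵢ/kT) = e^(−0.1306) + e^(−4.306) = 0.8776 + 0.01349 = 0.8911.

Z = 0.89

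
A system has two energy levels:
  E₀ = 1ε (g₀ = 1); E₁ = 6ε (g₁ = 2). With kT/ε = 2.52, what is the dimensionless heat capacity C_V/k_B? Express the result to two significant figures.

Eᵢ/kT = 0.3968, 2.381.
Z = Σ gᵢe^(−Eᵢ/kT) = 1·e^(−0.3968) + 2·e^(−2.381) = 0.6725 + 0.1849 = 0.8574.
⟨E⟩ = 2.078 ε, ⟨E²⟩ = 8.548 ε².
C_V/k_B = (⟨E²⟩ − ⟨E⟩²)/(kT)² = (8.548 − 4.318)/6.350 = 0.67.

0.67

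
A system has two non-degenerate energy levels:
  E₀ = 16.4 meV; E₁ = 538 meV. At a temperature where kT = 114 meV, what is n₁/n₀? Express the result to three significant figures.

0.0103

n₁/n₀ = exp[−(E₁−E₀)/kT] = exp(−(521.6 meV)/(114 meV)) = exp(-4.5754) = 0.0103.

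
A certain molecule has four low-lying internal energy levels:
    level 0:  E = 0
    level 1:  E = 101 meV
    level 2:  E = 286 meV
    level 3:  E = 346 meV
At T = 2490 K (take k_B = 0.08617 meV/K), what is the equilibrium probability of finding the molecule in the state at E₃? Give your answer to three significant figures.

0.0955

k_BT = 0.08617 × 2490 K = 214.56 meV.
Eᵢ/kT = 0, 0.47073, 1.3330, 1.6126.
Z = Σ e^(−Eᵢ/kT) = e^(−0) + e^(−0.47073) + e^(−1.3330) + e^(−1.6126) = 1.0000 + 0.62455 + 0.26369 + 0.19937 = 2.0876.
P₃ = e^(−E₃/kT) / Z = 0.19937/2.0876 = 0.0955.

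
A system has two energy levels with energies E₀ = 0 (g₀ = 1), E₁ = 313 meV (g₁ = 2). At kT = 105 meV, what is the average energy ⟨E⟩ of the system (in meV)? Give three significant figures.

Eᵢ/kT = 0, 2.9810.
Z = Σ gᵢe^(−Eᵢ/kT) = 1·e^(−0) + 2·e^(−2.9810) = 1.0000 + 0.10148 = 1.1015.
⟨E⟩ = Σ Eᵢ gᵢe^(−Eᵢ/kT) / Z = (0·1.0000 + 313·0.10148) / 1.1015 = 28.8 meV.

28.8 meV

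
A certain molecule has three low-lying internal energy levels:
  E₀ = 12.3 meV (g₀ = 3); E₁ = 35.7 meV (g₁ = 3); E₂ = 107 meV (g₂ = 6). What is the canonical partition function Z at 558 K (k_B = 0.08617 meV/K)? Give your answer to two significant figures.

Z = 4.4

k_BT = 0.08617 × 558 K = 48.08 meV.
Eᵢ/kT = 0.2558, 0.7425, 2.225.
Z = Σ gᵢe^(−Eᵢ/kT) = 3·e^(−0.2558) + 3·e^(−0.7425) + 6·e^(−2.225) = 2.323 + 1.428 + 0.6484 = 4.399.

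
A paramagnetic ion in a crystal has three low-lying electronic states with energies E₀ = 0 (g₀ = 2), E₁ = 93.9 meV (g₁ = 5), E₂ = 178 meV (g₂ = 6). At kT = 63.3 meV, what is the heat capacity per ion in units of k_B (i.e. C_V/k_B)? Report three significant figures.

0.935

Eᵢ/kT = 0, 1.4834, 2.8120.
Z = Σ gᵢe^(−Eᵢ/kT) = 2·e^(−0) + 5·e^(−1.4834) + 6·e^(−2.8120) = 2.0000 + 1.1343 + 0.36051 = 3.4948.
⟨E⟩ = 48.839 meV, ⟨E²⟩ = 6130.2 meV².
C_V/k_B = (⟨E²⟩ − ⟨E⟩²)/(kT)² = (6130.2 − 2385.2)/4006.9 = 0.935.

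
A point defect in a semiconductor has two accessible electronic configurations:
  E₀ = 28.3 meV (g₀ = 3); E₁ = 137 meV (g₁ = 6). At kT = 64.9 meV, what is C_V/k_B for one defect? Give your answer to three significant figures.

Eᵢ/kT = 0.43606, 2.1109.
Z = Σ gᵢe^(−Eᵢ/kT) = 3·e^(−0.43606) + 6·e^(−2.1109) = 1.9397 + 0.72677 = 2.6665.
⟨E⟩ = 57.926 meV, ⟨E²⟩ = 5698.2 meV².
C_V/k_B = (⟨E²⟩ − ⟨E⟩²)/(kT)² = (5698.2 − 3355.4)/4212.0 = 0.556.

0.556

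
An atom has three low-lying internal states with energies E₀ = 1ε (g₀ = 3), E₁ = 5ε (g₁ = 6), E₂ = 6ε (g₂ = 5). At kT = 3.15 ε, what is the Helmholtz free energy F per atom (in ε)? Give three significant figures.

-4.49 ε

Eᵢ/kT = 0.31746, 1.5873, 1.9048.
Z = Σ gᵢe^(−Eᵢ/kT) = 3·e^(−0.31746) + 6·e^(−1.5873) + 5·e^(−1.9048) = 2.1840 + 1.2269 + 0.74426 = 4.1552.
F = −kT ln Z = −3.15 × ln(4.1552) = −3.15 × 1.4244 = -4.49 ε.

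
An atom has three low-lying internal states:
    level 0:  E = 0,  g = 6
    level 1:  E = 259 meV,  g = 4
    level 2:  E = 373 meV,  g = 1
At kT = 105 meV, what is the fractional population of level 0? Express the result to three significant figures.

0.942

Eᵢ/kT = 0, 2.4667, 3.5524.
Z = Σ gᵢe^(−Eᵢ/kT) = 6·e^(−0) + 4·e^(−2.4667) + 1·e^(−3.5524) = 6.0000 + 0.33946 + 0.028656 = 6.3681.
P₀ = g₀ e^(−E₀/kT) / Z = 6.0000/6.3681 = 0.942.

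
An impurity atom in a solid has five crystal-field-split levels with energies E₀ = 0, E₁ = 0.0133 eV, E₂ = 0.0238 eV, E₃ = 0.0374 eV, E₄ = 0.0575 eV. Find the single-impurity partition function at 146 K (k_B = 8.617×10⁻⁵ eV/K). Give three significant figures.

Z = 1.56

k_BT = 8.617×10⁻⁵ × 146 K = 0.012581 eV.
Eᵢ/kT = 0, 1.0571, 1.8917, 2.9727, 4.5704.
Z = Σ e^(−Eᵢ/kT) = e^(−0) + e^(−1.0571) + e^(−1.8917) + e^(−2.9727) + e^(−4.5704) = 1.0000 + 0.34746 + 0.15082 + 0.051165 + 0.010354 = 1.5598.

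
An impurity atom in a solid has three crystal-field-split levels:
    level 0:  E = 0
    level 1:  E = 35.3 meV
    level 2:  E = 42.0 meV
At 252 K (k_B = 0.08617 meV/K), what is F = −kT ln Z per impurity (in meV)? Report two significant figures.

k_BT = 0.08617 × 252 K = 21.71 meV.
Eᵢ/kT = 0, 1.626, 1.935.
Z = Σ e^(−Eᵢ/kT) = e^(−0) + e^(−1.626) + e^(−1.935) = 1.000 + 0.1967 + 0.1444 = 1.341.
F = −kT ln Z = −21.71 × ln(1.341) = −21.71 × 0.2934 = -6.4 meV.

-6.4 meV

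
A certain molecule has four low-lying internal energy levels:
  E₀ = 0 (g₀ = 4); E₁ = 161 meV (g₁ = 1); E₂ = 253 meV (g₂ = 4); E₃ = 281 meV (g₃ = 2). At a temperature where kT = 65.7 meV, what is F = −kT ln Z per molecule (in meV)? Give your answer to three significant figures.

Eᵢ/kT = 0, 2.4505, 3.8508, 4.2770.
Z = Σ gᵢe^(−Eᵢ/kT) = 4·e^(−0) + 1·e^(−2.4505) + 4·e^(−3.8508) + 2·e^(−4.2770) = 4.0000 + 0.086250 + 0.085051 + 0.027769 = 4.1991.
F = −kT ln Z = −65.7 × ln(4.1991) = −65.7 × 1.4349 = -94.3 meV.

-94.3 meV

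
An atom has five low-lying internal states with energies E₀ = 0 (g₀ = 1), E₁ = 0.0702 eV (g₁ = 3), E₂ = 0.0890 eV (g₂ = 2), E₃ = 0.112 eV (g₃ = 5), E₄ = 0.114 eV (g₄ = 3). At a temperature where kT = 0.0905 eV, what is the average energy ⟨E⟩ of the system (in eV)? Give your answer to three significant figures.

Eᵢ/kT = 0, 0.77569, 0.98343, 1.2376, 1.2597.
Z = Σ gᵢe^(−Eᵢ/kT) = 1·e^(−0) + 3·e^(−0.77569) + 2·e^(−0.98343) + 5·e^(−1.2376) + 3·e^(−1.2597) = 1.0000 + 1.3812 + 0.74805 + 1.4504 + 0.85122 = 5.4309.
⟨E⟩ = Σ Eᵢ gᵢe^(−Eᵢ/kT) / Z = (0·1.0000 + 0.0702·1.3812 + 0.0890·0.74805 + 0.112·1.4504 + 0.114·0.85122) / 5.4309 = 0.0779 eV.

0.0779 eV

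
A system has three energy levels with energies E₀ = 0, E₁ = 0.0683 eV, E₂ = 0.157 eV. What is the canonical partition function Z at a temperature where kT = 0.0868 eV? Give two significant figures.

Z = 1.6

Eᵢ/kT = 0, 0.7869, 1.809.
Z = Σ e^(−Eᵢ/kT) = e^(−0) + e^(−0.7869) + e^(−1.809) = 1.000 + 0.4553 + 0.1638 = 1.619.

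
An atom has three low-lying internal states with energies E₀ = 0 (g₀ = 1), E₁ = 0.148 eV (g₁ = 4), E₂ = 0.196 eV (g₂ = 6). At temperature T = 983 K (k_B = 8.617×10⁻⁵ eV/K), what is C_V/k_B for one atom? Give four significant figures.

k_BT = 8.617×10⁻⁵ × 983 K = 0.0847051 eV.
Eᵢ/kT = 0, 1.74724, 2.31391.
Z = Σ gᵢe^(−Eᵢ/kT) = 1·e^(−0) + 4·e^(−1.74724) + 6·e^(−2.31391) = 1.00000 + 0.697017 + 0.593243 = 2.29026.
⟨E⟩ = 0.0958119 eV, ⟨E²⟩ = 0.0166171 eV².
C_V/k_B = (⟨E²⟩ − ⟨E⟩²)/(kT)² = (0.0166171 − 0.00917992)/0.00717495 = 1.037.

1.037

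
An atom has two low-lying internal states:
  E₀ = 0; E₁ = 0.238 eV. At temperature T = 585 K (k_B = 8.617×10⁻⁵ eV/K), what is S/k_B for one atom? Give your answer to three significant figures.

0.0505

k_BT = 8.617×10⁻⁵ × 585 K = 0.050409 eV.
Eᵢ/kT = 0, 4.7214.
Z = Σ e^(−Eᵢ/kT) = e^(−0) + e^(−4.7214) = 1.0000 + 0.0089027 = 1.0089.
⟨E⟩ = Σ EᵢPᵢ = 0.0021002 eV.
S/k_B = ln Z + ⟨E⟩/kT = ln(1.0089) + 0.0021002/0.050409 = 0.0088606 + 0.041663 = 0.0505.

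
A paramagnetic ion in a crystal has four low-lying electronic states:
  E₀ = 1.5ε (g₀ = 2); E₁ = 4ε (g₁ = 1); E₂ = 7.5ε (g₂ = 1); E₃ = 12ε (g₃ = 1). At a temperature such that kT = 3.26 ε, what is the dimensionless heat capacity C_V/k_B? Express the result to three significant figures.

0.375

Eᵢ/kT = 0.46012, 1.2270, 2.3006, 3.6810.
Z = Σ gᵢe^(−Eᵢ/kT) = 2·e^(−0.46012) + 1·e^(−1.2270) + 1·e^(−2.3006) + 1·e^(−3.6810) = 1.2624 + 0.29317 + 0.10020 + 0.025198 = 1.6810.
⟨E⟩ = 2.4510 ε, ⟨E²⟩ = 9.9916 ε².
C_V/k_B = (⟨E²⟩ − ⟨E⟩²)/(kT)² = (9.9916 − 6.0074)/10.628 = 0.375.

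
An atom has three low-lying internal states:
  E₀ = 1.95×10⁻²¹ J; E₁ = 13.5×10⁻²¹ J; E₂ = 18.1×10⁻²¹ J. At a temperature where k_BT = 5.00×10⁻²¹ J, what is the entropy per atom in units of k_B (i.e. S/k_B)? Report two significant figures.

0.44

Eᵢ/kT = 0.3900, 2.700, 3.620.
Z = Σ e^(−Eᵢ/kT) = e^(−0.3900) + e^(−2.700) + e^(−3.620) = 0.6771 + 0.06721 + 0.02678 = 0.7711.
⟨E⟩ = Σ EᵢPᵢ = 3.518 ×10⁻²¹ J.
S/k_B = ln Z + ⟨E⟩/kT = ln(0.7711) + 3.518/5.00 = -0.2599 + 0.7036 = 0.44.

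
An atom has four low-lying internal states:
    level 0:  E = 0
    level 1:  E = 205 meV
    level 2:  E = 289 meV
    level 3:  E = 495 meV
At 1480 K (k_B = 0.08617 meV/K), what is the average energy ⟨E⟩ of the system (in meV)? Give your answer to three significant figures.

61.3 meV

k_BT = 0.08617 × 1480 K = 127.53 meV.
Eᵢ/kT = 0, 1.6075, 2.2661, 3.8814.
Z = Σ e^(−Eᵢ/kT) = e^(−0) + e^(−1.6075) + e^(−2.2661) + e^(−3.8814) = 1.0000 + 0.20039 + 0.10372 + 0.020622 = 1.3247.
⟨E⟩ = Σ Eᵢ e^(−Eᵢ/kT) / Z = (0·1.0000 + 205·0.20039 + 289·0.10372 + 495·0.020622) / 1.3247 = 61.3 meV.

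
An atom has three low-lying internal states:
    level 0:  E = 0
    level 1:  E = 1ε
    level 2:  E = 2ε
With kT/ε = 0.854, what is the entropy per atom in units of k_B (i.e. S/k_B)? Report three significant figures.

Eᵢ/kT = 0, 1.1710, 2.3419.
Z = Σ e^(−Eᵢ/kT) = e^(−0) + e^(−1.1710) + e^(−2.3419) = 1.0000 + 0.31006 + 0.096145 = 1.4062.
⟨E⟩ = Σ EᵢPᵢ = 0.35724 ε.
S/k_B = ln Z + ⟨E⟩/kT = ln(1.4062) + 0.35724/0.854 = 0.34089 + 0.41831 = 0.759.

0.759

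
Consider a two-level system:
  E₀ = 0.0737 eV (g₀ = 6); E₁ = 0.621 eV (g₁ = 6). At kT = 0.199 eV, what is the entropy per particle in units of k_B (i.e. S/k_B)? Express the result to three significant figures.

2.02

Eᵢ/kT = 0.37035, 3.1206.
Z = Σ gᵢe^(−Eᵢ/kT) = 6·e^(−0.37035) + 6·e^(−3.1206) = 4.1430 + 0.26478 = 4.4078.
⟨E⟩ = Σ EᵢPᵢ = 0.10658 eV.
S/k_B = ln Z + ⟨E⟩/kT = ln(4.4078) + 0.10658/0.199 = 1.4834 + 0.53558 = 2.02.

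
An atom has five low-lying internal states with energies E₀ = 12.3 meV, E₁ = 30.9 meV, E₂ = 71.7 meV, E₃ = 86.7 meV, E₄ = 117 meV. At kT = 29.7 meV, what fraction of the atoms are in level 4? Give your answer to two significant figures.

Eᵢ/kT = 0.4141, 1.040, 2.414, 2.919, 3.939.
Z = Σ e^(−Eᵢ/kT) = e^(−0.4141) + e^(−1.040) + e^(−2.414) + e^(−2.919) + e^(−3.939) = 0.6609 + 0.3535 + 0.08946 + 0.05399 + 0.01947 = 1.177.
P₄ = e^(−E₄/kT) / Z = 0.01947/1.177 = 0.017.

0.017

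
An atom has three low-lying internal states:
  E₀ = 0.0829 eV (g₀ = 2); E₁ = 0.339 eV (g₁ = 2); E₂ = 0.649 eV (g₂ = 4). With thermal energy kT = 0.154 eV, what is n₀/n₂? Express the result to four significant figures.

19.74

n₀/n₂ = (g₀/g₂) exp[−(E₀−E₂)/kT] = (2/4) × exp(−(-0.5661 eV)/(0.154 eV)) = (2/4) × exp(3.67597) = 19.74.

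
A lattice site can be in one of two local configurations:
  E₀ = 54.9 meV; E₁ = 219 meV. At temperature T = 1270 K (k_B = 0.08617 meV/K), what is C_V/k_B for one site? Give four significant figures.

k_BT = 0.08617 × 1270 K = 109.436 meV.
Eᵢ/kT = 0.501663, 2.00117.
Z = Σ e^(−Eᵢ/kT) = e^(−0.501663) + e^(−2.00117) = 0.605523 + 0.135177 = 0.740700.
⟨E⟩ = 84.8481 meV, ⟨E²⟩ = 11216.8 meV².
C_V/k_B = (⟨E²⟩ − ⟨E⟩²)/(kT)² = (11216.8 − 7199.20)/11976.2 = 0.3355.

0.3355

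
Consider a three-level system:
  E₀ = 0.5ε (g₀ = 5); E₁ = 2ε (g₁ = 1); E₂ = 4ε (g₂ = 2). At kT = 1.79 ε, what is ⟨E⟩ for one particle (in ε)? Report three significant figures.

0.787 ε

Eᵢ/kT = 0.27933, 1.1173, 2.2346.
Z = Σ gᵢe^(−Eᵢ/kT) = 5·e^(−0.27933) + 1·e^(−1.1173) + 2·e^(−2.2346) = 3.7815 + 0.32716 + 0.21407 = 4.3227.
⟨E⟩ = Σ Eᵢ gᵢe^(−Eᵢ/kT) / Z = (0.5·3.7815 + 2·0.32716 + 4·0.21407) / 4.3227 = 0.787 ε.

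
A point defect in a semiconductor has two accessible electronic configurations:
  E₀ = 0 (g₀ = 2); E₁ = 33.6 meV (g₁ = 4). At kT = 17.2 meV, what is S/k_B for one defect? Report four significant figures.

1.374

Eᵢ/kT = 0, 1.95349.
Z = Σ gᵢe^(−Eᵢ/kT) = 2·e^(−0) + 4·e^(−1.95349) = 2.00000 + 0.567114 = 2.56711.
⟨E⟩ = Σ EᵢPᵢ = 7.42276 meV.
S/k_B = ln Z + ⟨E⟩/kT = ln(2.56711) + 7.42276/17.2 = 0.942781 + 0.431556 = 1.374.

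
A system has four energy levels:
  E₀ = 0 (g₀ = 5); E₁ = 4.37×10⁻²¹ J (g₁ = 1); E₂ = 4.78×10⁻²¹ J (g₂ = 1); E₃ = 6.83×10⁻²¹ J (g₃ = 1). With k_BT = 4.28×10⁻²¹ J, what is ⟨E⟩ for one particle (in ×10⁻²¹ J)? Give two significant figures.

0.77 ×10⁻²¹ J

Eᵢ/kT = 0, 1.021, 1.117, 1.596.
Z = Σ gᵢe^(−Eᵢ/kT) = 5·e^(−0) + 1·e^(−1.021) + 1·e^(−1.117) + 1·e^(−1.596) = 5.000 + 0.3602 + 0.3273 + 0.2027 = 5.890.
⟨E⟩ = Σ Eᵢ gᵢe^(−Eᵢ/kT) / Z = (0·5.000 + 4.37·0.3602 + 4.78·0.3273 + 6.83·0.2027) / 5.890 = 0.77 ×10⁻²¹ J.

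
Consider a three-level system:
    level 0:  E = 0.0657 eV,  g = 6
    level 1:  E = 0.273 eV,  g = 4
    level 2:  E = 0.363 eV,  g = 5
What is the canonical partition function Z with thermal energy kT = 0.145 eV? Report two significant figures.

Z = 4.8

Eᵢ/kT = 0.4531, 1.883, 2.503.
Z = Σ gᵢe^(−Eᵢ/kT) = 6·e^(−0.4531) + 4·e^(−1.883) + 5·e^(−2.503) = 3.814 + 0.6085 + 0.4092 = 4.832.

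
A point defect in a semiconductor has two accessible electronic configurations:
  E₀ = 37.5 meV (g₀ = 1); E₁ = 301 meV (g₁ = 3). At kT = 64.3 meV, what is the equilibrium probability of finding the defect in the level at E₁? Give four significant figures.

Eᵢ/kT = 0.583204, 4.68118.
Z = Σ gᵢe^(−Eᵢ/kT) = 1·e^(−0.583204) + 3·e^(−4.68118) = 0.558107 + 0.0278042 = 0.585911.
P₁ = g₁ e^(−E₁/kT) / Z = 0.0278042/0.585911 = 0.04745.

0.04745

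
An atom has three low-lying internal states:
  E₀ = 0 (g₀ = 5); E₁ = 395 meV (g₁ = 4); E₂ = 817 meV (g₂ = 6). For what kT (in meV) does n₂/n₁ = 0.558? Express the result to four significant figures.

426.8 meV

n₂/n₁ = (g₂/g₁) exp[−(E₂−E₁)/kT] = 0.558.
⇒ (E₂−E₁)/kT = ln((6/4)/0.558) = ln(2.68817) = 0.988861.
kT = 422 meV / 0.988861 = 426.8 meV.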